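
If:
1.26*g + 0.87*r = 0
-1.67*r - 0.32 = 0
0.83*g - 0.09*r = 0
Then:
No Solution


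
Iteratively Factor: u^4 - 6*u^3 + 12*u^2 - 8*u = (u - 2)*(u^3 - 4*u^2 + 4*u) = (u - 2)^2*(u^2 - 2*u) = u*(u - 2)^2*(u - 2)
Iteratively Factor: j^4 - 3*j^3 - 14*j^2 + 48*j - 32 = (j - 1)*(j^3 - 2*j^2 - 16*j + 32) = (j - 1)*(j + 4)*(j^2 - 6*j + 8) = (j - 4)*(j - 1)*(j + 4)*(j - 2)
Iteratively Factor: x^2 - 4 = (x - 2)*(x + 2)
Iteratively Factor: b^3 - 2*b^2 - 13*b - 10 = (b - 5)*(b^2 + 3*b + 2) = (b - 5)*(b + 2)*(b + 1)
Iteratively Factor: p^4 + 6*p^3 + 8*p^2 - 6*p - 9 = (p + 1)*(p^3 + 5*p^2 + 3*p - 9) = (p + 1)*(p + 3)*(p^2 + 2*p - 3) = (p + 1)*(p + 3)^2*(p - 1)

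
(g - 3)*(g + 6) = g^2 + 3*g - 18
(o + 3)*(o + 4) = o^2 + 7*o + 12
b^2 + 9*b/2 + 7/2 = (b + 1)*(b + 7/2)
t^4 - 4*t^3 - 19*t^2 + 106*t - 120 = (t - 4)*(t - 3)*(t - 2)*(t + 5)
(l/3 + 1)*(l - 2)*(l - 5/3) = l^3/3 - 2*l^2/9 - 23*l/9 + 10/3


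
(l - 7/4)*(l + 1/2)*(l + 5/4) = l^3 - 39*l/16 - 35/32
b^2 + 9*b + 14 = (b + 2)*(b + 7)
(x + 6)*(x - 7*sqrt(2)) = x^2 - 7*sqrt(2)*x + 6*x - 42*sqrt(2)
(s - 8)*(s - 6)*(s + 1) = s^3 - 13*s^2 + 34*s + 48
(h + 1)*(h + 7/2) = h^2 + 9*h/2 + 7/2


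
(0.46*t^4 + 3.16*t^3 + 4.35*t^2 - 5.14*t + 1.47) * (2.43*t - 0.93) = 1.1178*t^5 + 7.251*t^4 + 7.6317*t^3 - 16.5357*t^2 + 8.3523*t - 1.3671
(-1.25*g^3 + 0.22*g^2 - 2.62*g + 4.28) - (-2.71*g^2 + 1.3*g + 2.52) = -1.25*g^3 + 2.93*g^2 - 3.92*g + 1.76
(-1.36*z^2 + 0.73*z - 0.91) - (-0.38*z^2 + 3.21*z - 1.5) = -0.98*z^2 - 2.48*z + 0.59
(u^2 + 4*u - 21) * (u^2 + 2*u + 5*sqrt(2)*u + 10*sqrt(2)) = u^4 + 6*u^3 + 5*sqrt(2)*u^3 - 13*u^2 + 30*sqrt(2)*u^2 - 65*sqrt(2)*u - 42*u - 210*sqrt(2)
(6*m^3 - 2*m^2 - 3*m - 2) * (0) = 0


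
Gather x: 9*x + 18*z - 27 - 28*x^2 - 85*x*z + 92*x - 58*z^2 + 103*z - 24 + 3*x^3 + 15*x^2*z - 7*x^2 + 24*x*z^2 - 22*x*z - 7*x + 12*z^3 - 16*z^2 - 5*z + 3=3*x^3 + x^2*(15*z - 35) + x*(24*z^2 - 107*z + 94) + 12*z^3 - 74*z^2 + 116*z - 48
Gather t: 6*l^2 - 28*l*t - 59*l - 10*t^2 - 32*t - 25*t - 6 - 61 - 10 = 6*l^2 - 59*l - 10*t^2 + t*(-28*l - 57) - 77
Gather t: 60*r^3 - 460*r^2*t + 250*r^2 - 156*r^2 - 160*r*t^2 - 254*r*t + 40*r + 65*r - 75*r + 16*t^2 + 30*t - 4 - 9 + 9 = 60*r^3 + 94*r^2 + 30*r + t^2*(16 - 160*r) + t*(-460*r^2 - 254*r + 30) - 4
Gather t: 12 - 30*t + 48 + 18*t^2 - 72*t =18*t^2 - 102*t + 60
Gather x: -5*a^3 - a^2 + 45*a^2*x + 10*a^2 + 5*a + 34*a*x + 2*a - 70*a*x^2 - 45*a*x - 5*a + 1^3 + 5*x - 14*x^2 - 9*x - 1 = -5*a^3 + 9*a^2 + 2*a + x^2*(-70*a - 14) + x*(45*a^2 - 11*a - 4)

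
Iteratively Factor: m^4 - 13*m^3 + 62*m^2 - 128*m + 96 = (m - 4)*(m^3 - 9*m^2 + 26*m - 24) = (m - 4)^2*(m^2 - 5*m + 6) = (m - 4)^2*(m - 3)*(m - 2)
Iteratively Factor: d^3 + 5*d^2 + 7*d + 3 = (d + 3)*(d^2 + 2*d + 1) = (d + 1)*(d + 3)*(d + 1)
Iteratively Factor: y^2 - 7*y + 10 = (y - 5)*(y - 2)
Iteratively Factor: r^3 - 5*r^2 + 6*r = (r - 2)*(r^2 - 3*r) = (r - 3)*(r - 2)*(r)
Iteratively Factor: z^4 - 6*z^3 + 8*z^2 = (z)*(z^3 - 6*z^2 + 8*z) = z*(z - 2)*(z^2 - 4*z) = z*(z - 4)*(z - 2)*(z)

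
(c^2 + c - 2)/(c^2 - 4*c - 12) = (c - 1)/(c - 6)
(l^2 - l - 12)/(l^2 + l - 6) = (l - 4)/(l - 2)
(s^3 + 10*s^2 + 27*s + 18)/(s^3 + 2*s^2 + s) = (s^2 + 9*s + 18)/(s*(s + 1))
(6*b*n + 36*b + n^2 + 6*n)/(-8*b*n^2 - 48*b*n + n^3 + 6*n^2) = (-6*b - n)/(n*(8*b - n))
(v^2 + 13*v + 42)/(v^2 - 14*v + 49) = (v^2 + 13*v + 42)/(v^2 - 14*v + 49)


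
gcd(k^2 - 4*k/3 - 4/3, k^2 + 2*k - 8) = k - 2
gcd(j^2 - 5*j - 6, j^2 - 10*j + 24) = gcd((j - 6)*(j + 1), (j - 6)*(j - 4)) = j - 6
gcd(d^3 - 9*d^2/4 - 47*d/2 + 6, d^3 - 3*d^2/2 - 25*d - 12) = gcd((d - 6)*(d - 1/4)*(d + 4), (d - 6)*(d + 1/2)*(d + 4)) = d^2 - 2*d - 24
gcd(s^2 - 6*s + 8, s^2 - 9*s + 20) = s - 4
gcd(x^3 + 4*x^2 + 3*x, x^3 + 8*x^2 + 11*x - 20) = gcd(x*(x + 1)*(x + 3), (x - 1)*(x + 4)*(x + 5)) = 1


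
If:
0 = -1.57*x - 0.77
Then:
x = -0.49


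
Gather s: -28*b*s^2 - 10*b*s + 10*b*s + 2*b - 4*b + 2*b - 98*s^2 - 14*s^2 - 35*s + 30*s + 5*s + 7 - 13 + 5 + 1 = s^2*(-28*b - 112)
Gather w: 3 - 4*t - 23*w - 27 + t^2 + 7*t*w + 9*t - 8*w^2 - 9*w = t^2 + 5*t - 8*w^2 + w*(7*t - 32) - 24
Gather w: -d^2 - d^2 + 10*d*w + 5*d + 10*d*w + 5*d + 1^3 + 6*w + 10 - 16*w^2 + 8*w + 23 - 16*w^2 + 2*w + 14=-2*d^2 + 10*d - 32*w^2 + w*(20*d + 16) + 48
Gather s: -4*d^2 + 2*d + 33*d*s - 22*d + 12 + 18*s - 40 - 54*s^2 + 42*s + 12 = -4*d^2 - 20*d - 54*s^2 + s*(33*d + 60) - 16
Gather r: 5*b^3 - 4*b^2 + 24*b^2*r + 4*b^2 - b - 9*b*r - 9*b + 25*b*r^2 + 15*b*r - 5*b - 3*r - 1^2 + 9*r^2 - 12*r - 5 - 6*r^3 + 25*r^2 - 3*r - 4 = 5*b^3 - 15*b - 6*r^3 + r^2*(25*b + 34) + r*(24*b^2 + 6*b - 18) - 10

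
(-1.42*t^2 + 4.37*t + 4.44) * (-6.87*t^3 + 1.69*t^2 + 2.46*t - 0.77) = 9.7554*t^5 - 32.4217*t^4 - 26.6107*t^3 + 19.3472*t^2 + 7.5575*t - 3.4188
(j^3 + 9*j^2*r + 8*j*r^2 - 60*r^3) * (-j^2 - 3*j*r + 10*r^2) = -j^5 - 12*j^4*r - 25*j^3*r^2 + 126*j^2*r^3 + 260*j*r^4 - 600*r^5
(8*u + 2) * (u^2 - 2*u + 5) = 8*u^3 - 14*u^2 + 36*u + 10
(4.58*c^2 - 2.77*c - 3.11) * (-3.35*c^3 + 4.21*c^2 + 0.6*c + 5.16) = -15.343*c^5 + 28.5613*c^4 + 1.5048*c^3 + 8.8777*c^2 - 16.1592*c - 16.0476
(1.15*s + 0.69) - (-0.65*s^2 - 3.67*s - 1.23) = 0.65*s^2 + 4.82*s + 1.92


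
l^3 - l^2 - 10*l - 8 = (l - 4)*(l + 1)*(l + 2)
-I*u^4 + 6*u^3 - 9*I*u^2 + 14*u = u*(u - 2*I)*(u + 7*I)*(-I*u + 1)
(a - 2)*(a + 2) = a^2 - 4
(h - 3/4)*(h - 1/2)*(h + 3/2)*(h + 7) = h^4 + 29*h^3/4 + h^2/4 - 159*h/16 + 63/16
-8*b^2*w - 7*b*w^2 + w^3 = w*(-8*b + w)*(b + w)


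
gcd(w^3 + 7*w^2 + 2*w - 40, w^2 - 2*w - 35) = w + 5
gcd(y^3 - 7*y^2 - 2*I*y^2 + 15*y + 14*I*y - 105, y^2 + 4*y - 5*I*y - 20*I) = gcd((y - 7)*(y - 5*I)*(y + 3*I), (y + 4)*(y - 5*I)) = y - 5*I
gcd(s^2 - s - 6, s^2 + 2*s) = s + 2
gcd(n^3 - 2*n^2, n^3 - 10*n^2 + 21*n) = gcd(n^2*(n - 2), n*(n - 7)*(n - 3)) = n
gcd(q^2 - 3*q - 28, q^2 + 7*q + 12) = q + 4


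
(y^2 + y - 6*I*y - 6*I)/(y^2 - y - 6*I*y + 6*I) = (y + 1)/(y - 1)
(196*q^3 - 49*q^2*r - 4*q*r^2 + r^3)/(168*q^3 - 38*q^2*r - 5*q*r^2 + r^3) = (7*q + r)/(6*q + r)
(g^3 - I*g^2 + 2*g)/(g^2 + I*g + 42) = g*(g^2 - I*g + 2)/(g^2 + I*g + 42)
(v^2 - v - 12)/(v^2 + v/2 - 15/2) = 2*(v - 4)/(2*v - 5)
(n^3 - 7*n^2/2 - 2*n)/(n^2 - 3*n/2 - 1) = n*(n - 4)/(n - 2)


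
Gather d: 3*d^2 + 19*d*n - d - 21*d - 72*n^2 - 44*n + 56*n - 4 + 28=3*d^2 + d*(19*n - 22) - 72*n^2 + 12*n + 24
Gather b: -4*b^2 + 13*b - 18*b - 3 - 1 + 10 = -4*b^2 - 5*b + 6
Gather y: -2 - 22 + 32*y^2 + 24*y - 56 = 32*y^2 + 24*y - 80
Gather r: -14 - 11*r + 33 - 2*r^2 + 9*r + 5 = -2*r^2 - 2*r + 24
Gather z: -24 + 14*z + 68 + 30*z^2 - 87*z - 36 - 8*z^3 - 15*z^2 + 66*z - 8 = -8*z^3 + 15*z^2 - 7*z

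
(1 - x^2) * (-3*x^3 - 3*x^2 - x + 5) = 3*x^5 + 3*x^4 - 2*x^3 - 8*x^2 - x + 5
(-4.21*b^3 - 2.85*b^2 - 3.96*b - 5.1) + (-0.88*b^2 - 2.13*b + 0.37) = -4.21*b^3 - 3.73*b^2 - 6.09*b - 4.73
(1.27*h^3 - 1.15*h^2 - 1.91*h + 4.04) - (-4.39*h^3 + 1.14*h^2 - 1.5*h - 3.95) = 5.66*h^3 - 2.29*h^2 - 0.41*h + 7.99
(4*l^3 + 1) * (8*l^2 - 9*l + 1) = 32*l^5 - 36*l^4 + 4*l^3 + 8*l^2 - 9*l + 1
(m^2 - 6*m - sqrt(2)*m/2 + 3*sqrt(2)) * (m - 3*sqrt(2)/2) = m^3 - 6*m^2 - 2*sqrt(2)*m^2 + 3*m/2 + 12*sqrt(2)*m - 9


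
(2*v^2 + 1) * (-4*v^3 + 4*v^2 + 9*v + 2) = -8*v^5 + 8*v^4 + 14*v^3 + 8*v^2 + 9*v + 2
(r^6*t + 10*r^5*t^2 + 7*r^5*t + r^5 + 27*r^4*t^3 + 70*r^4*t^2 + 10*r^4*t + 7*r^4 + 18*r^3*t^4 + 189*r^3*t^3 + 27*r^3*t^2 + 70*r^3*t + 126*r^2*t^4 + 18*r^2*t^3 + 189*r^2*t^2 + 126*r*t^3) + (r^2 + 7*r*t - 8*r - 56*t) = r^6*t + 10*r^5*t^2 + 7*r^5*t + r^5 + 27*r^4*t^3 + 70*r^4*t^2 + 10*r^4*t + 7*r^4 + 18*r^3*t^4 + 189*r^3*t^3 + 27*r^3*t^2 + 70*r^3*t + 126*r^2*t^4 + 18*r^2*t^3 + 189*r^2*t^2 + r^2 + 126*r*t^3 + 7*r*t - 8*r - 56*t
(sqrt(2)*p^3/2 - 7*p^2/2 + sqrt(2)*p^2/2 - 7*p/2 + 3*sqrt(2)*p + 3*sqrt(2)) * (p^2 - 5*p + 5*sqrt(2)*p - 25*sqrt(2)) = sqrt(2)*p^5/2 - 2*sqrt(2)*p^4 + 3*p^4/2 - 17*sqrt(2)*p^3 - 6*p^3 + 45*p^2/2 + 58*sqrt(2)*p^2 - 120*p + 145*sqrt(2)*p/2 - 150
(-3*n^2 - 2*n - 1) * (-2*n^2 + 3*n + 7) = 6*n^4 - 5*n^3 - 25*n^2 - 17*n - 7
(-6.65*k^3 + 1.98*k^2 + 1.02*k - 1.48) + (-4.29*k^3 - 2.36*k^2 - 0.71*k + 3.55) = -10.94*k^3 - 0.38*k^2 + 0.31*k + 2.07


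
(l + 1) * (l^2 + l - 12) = l^3 + 2*l^2 - 11*l - 12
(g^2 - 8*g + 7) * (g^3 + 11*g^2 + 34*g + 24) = g^5 + 3*g^4 - 47*g^3 - 171*g^2 + 46*g + 168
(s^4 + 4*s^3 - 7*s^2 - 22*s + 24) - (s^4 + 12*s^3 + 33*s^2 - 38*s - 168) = -8*s^3 - 40*s^2 + 16*s + 192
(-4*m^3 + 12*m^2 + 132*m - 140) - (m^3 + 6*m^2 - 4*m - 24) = -5*m^3 + 6*m^2 + 136*m - 116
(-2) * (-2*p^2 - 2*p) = 4*p^2 + 4*p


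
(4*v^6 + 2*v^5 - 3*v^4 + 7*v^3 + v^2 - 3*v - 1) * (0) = 0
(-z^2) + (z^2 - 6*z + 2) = 2 - 6*z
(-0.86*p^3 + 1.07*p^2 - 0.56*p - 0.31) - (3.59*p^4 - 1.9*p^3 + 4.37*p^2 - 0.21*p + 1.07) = -3.59*p^4 + 1.04*p^3 - 3.3*p^2 - 0.35*p - 1.38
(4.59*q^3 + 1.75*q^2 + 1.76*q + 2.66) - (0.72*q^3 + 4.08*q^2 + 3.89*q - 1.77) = 3.87*q^3 - 2.33*q^2 - 2.13*q + 4.43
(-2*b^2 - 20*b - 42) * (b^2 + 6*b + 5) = -2*b^4 - 32*b^3 - 172*b^2 - 352*b - 210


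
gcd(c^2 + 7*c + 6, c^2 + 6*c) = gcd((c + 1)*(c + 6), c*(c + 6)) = c + 6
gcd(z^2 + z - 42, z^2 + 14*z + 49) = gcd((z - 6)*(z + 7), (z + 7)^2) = z + 7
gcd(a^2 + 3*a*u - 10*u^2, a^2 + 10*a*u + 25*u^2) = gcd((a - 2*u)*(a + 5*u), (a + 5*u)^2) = a + 5*u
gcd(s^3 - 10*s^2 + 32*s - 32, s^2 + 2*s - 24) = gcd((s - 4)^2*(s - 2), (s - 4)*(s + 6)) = s - 4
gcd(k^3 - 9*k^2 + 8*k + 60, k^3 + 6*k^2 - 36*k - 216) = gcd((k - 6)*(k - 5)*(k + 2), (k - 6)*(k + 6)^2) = k - 6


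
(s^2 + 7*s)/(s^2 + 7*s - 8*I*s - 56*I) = s/(s - 8*I)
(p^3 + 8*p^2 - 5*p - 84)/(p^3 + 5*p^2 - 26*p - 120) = (p^2 + 4*p - 21)/(p^2 + p - 30)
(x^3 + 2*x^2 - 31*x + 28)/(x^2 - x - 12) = (x^2 + 6*x - 7)/(x + 3)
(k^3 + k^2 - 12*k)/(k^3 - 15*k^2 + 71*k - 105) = k*(k + 4)/(k^2 - 12*k + 35)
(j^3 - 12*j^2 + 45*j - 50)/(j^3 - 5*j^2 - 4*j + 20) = (j - 5)/(j + 2)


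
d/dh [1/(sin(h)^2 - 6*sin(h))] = 2*(3 - sin(h))*cos(h)/((sin(h) - 6)^2*sin(h)^2)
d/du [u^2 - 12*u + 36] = 2*u - 12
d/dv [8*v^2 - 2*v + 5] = 16*v - 2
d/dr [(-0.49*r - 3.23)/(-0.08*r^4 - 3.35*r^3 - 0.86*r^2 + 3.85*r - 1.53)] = (-0.1176*r^4 - 4.3166*r^3 - 32.8829*r^2 - 5.5556*r + 13.1852)/(0.0064*r^8 + 0.536*r^7 + 11.3601*r^6 + 5.146*r^5 - 24.8106*r^4 + 3.629*r^3 + 17.4541*r^2 - 11.781*r + 2.3409)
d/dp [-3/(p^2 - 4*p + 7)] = 6*(p - 2)/(p^2 - 4*p + 7)^2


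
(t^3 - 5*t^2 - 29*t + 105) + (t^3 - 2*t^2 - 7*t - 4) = 2*t^3 - 7*t^2 - 36*t + 101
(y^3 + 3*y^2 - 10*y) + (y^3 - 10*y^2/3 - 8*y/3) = 2*y^3 - y^2/3 - 38*y/3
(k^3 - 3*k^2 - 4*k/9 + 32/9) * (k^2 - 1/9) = k^5 - 3*k^4 - 5*k^3/9 + 35*k^2/9 + 4*k/81 - 32/81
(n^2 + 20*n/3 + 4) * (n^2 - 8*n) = n^4 - 4*n^3/3 - 148*n^2/3 - 32*n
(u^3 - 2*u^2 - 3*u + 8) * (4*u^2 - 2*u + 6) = 4*u^5 - 10*u^4 - 2*u^3 + 26*u^2 - 34*u + 48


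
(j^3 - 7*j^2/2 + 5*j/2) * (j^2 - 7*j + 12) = j^5 - 21*j^4/2 + 39*j^3 - 119*j^2/2 + 30*j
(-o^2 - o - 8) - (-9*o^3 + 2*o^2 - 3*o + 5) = 9*o^3 - 3*o^2 + 2*o - 13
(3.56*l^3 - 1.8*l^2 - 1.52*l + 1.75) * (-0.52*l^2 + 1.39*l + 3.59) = -1.8512*l^5 + 5.8844*l^4 + 11.0688*l^3 - 9.4848*l^2 - 3.0243*l + 6.2825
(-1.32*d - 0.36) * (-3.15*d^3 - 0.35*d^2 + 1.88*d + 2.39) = 4.158*d^4 + 1.596*d^3 - 2.3556*d^2 - 3.8316*d - 0.8604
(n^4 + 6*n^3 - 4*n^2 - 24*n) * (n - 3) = n^5 + 3*n^4 - 22*n^3 - 12*n^2 + 72*n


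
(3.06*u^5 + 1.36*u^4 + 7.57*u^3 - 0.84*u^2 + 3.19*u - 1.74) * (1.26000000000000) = 3.8556*u^5 + 1.7136*u^4 + 9.5382*u^3 - 1.0584*u^2 + 4.0194*u - 2.1924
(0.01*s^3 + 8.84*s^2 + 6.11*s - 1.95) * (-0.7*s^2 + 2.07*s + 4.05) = -0.007*s^5 - 6.1673*s^4 + 14.0623*s^3 + 49.8147*s^2 + 20.709*s - 7.8975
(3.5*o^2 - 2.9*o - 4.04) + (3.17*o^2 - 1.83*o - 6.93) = 6.67*o^2 - 4.73*o - 10.97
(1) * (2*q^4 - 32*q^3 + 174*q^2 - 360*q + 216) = 2*q^4 - 32*q^3 + 174*q^2 - 360*q + 216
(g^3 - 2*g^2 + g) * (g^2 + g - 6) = g^5 - g^4 - 7*g^3 + 13*g^2 - 6*g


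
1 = 1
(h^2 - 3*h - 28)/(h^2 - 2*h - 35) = (h + 4)/(h + 5)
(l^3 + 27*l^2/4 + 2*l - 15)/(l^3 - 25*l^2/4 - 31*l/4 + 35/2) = (l + 6)/(l - 7)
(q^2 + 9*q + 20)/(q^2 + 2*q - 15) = (q + 4)/(q - 3)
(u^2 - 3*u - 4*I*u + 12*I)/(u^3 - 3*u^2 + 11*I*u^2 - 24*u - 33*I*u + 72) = (u - 4*I)/(u^2 + 11*I*u - 24)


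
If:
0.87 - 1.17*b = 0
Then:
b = 0.74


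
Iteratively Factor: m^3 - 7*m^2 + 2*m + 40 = (m + 2)*(m^2 - 9*m + 20) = (m - 5)*(m + 2)*(m - 4)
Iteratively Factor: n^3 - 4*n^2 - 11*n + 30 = (n + 3)*(n^2 - 7*n + 10) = (n - 5)*(n + 3)*(n - 2)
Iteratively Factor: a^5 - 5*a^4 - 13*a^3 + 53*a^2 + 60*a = (a - 4)*(a^4 - a^3 - 17*a^2 - 15*a) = (a - 4)*(a + 1)*(a^3 - 2*a^2 - 15*a) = (a - 5)*(a - 4)*(a + 1)*(a^2 + 3*a) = (a - 5)*(a - 4)*(a + 1)*(a + 3)*(a)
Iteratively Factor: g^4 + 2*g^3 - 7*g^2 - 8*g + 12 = (g - 1)*(g^3 + 3*g^2 - 4*g - 12) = (g - 2)*(g - 1)*(g^2 + 5*g + 6) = (g - 2)*(g - 1)*(g + 3)*(g + 2)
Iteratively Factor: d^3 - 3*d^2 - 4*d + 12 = (d - 3)*(d^2 - 4) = (d - 3)*(d + 2)*(d - 2)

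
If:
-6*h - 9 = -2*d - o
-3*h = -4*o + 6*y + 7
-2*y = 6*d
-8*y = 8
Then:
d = 1/3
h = -97/63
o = -19/21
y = -1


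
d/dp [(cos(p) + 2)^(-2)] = 2*sin(p)/(cos(p) + 2)^3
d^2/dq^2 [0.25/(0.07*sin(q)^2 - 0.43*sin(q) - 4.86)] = (0.0049*sin(q)^4 - 0.022575*sin(q)^3 + 0.379075*sin(q)^2 - 0.4773*sin(q) - 0.26255)/(-0.07*sin(q)^2 + 0.43*sin(q) + 4.86)^3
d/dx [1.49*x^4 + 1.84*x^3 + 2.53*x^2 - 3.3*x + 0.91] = 5.96*x^3 + 5.52*x^2 + 5.06*x - 3.3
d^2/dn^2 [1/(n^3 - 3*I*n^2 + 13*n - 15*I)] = 2*(3*(-n + I)*(n^3 - 3*I*n^2 + 13*n - 15*I) + (3*n^2 - 6*I*n + 13)^2)/(n^3 - 3*I*n^2 + 13*n - 15*I)^3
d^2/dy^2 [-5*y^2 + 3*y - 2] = -10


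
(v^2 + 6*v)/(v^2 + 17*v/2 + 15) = 2*v/(2*v + 5)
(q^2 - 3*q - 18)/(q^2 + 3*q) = (q - 6)/q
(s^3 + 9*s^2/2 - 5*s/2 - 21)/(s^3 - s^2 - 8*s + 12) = (s + 7/2)/(s - 2)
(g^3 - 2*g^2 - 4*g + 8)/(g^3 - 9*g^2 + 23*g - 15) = (g^3 - 2*g^2 - 4*g + 8)/(g^3 - 9*g^2 + 23*g - 15)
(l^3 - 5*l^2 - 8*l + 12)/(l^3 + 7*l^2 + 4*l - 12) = (l - 6)/(l + 6)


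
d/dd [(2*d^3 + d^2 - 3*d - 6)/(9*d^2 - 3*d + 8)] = 2*(9*d^4 - 6*d^3 + 36*d^2 + 62*d - 21)/(81*d^4 - 54*d^3 + 153*d^2 - 48*d + 64)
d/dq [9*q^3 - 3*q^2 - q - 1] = 27*q^2 - 6*q - 1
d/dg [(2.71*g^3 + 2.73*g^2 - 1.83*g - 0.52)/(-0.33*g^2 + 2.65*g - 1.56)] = (-0.8943*g^4 + 14.363*g^3 - 6.0522*g^2 - 8.8608*g + 4.2328)/(0.1089*g^4 - 1.749*g^3 + 8.0521*g^2 - 8.268*g + 2.4336)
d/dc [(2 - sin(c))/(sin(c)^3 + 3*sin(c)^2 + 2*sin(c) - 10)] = (2*sin(c)^3 - 3*sin(c)^2 - 12*sin(c) + 6)*cos(c)/(sin(c)^3 + 3*sin(c)^2 + 2*sin(c) - 10)^2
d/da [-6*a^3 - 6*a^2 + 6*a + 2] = -18*a^2 - 12*a + 6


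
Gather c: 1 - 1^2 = 0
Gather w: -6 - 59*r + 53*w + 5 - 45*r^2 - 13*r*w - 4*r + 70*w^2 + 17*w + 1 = -45*r^2 - 63*r + 70*w^2 + w*(70 - 13*r)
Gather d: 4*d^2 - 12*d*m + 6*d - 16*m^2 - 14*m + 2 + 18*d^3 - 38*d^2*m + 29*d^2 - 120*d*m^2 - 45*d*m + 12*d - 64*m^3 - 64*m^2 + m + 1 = 18*d^3 + d^2*(33 - 38*m) + d*(-120*m^2 - 57*m + 18) - 64*m^3 - 80*m^2 - 13*m + 3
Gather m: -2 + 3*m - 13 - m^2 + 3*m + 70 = -m^2 + 6*m + 55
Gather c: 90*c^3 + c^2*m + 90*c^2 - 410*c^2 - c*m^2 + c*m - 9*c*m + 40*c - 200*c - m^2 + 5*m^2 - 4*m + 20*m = 90*c^3 + c^2*(m - 320) + c*(-m^2 - 8*m - 160) + 4*m^2 + 16*m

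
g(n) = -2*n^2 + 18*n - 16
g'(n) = 18 - 4*n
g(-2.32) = -68.52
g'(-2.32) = 27.28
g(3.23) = 21.27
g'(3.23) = 5.08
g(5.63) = 21.95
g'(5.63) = -4.52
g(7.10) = 10.98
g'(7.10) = -10.40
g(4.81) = 24.31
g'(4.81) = -1.24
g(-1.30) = -42.78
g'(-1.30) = 23.20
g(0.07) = -14.75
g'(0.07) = 17.72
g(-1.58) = -49.43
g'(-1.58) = 24.32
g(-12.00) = -520.00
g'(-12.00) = 66.00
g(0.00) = -16.00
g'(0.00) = 18.00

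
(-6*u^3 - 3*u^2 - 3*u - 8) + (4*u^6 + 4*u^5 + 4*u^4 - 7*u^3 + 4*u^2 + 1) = 4*u^6 + 4*u^5 + 4*u^4 - 13*u^3 + u^2 - 3*u - 7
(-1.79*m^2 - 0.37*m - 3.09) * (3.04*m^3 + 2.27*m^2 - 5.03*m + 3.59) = -5.4416*m^5 - 5.1881*m^4 - 1.2298*m^3 - 11.5793*m^2 + 14.2144*m - 11.0931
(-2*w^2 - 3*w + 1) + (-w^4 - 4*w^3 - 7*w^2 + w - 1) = -w^4 - 4*w^3 - 9*w^2 - 2*w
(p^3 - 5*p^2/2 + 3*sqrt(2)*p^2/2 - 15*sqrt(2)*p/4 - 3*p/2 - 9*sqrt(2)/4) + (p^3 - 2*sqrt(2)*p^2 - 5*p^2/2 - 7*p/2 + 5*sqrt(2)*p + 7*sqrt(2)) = 2*p^3 - 5*p^2 - sqrt(2)*p^2/2 - 5*p + 5*sqrt(2)*p/4 + 19*sqrt(2)/4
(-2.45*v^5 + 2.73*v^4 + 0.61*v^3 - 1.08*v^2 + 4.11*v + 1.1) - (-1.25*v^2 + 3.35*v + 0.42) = -2.45*v^5 + 2.73*v^4 + 0.61*v^3 + 0.17*v^2 + 0.76*v + 0.68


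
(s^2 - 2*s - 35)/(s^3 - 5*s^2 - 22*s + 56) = (s + 5)/(s^2 + 2*s - 8)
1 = 1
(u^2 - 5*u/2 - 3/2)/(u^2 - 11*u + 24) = (u + 1/2)/(u - 8)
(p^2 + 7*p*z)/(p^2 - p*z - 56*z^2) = p/(p - 8*z)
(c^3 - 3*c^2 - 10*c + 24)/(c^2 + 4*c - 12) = (c^2 - c - 12)/(c + 6)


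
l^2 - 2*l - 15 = (l - 5)*(l + 3)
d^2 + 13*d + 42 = (d + 6)*(d + 7)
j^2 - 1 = (j - 1)*(j + 1)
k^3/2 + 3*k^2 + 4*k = k*(k/2 + 1)*(k + 4)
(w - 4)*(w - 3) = w^2 - 7*w + 12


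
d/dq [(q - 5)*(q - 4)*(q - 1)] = 3*q^2 - 20*q + 29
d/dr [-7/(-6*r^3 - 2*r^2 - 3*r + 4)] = 7*(-18*r^2 - 4*r - 3)/(6*r^3 + 2*r^2 + 3*r - 4)^2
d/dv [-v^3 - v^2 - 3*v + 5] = -3*v^2 - 2*v - 3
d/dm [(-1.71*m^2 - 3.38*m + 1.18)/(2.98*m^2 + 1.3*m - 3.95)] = (7.8494*m^2 + 6.4762*m + 11.817)/(8.8804*m^4 + 7.748*m^3 - 21.852*m^2 - 10.27*m + 15.6025)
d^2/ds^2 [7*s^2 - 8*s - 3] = 14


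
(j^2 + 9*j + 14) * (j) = j^3 + 9*j^2 + 14*j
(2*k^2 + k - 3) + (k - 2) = 2*k^2 + 2*k - 5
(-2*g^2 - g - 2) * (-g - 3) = 2*g^3 + 7*g^2 + 5*g + 6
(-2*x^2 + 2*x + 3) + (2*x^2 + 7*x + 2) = 9*x + 5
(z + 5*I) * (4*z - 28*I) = 4*z^2 - 8*I*z + 140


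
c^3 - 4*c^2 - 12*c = c*(c - 6)*(c + 2)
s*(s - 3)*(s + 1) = s^3 - 2*s^2 - 3*s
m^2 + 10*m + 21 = (m + 3)*(m + 7)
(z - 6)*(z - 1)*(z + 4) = z^3 - 3*z^2 - 22*z + 24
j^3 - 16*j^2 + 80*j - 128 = (j - 8)*(j - 4)^2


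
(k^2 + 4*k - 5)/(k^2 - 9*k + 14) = (k^2 + 4*k - 5)/(k^2 - 9*k + 14)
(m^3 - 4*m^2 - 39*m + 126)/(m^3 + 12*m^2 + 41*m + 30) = (m^2 - 10*m + 21)/(m^2 + 6*m + 5)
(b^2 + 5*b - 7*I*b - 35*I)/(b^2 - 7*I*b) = (b + 5)/b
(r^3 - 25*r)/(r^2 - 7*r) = (r^2 - 25)/(r - 7)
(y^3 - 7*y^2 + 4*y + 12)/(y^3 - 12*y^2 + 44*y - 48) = (y + 1)/(y - 4)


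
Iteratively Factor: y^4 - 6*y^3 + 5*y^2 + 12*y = (y + 1)*(y^3 - 7*y^2 + 12*y) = (y - 4)*(y + 1)*(y^2 - 3*y) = (y - 4)*(y - 3)*(y + 1)*(y)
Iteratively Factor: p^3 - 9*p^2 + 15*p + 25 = (p - 5)*(p^2 - 4*p - 5) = (p - 5)^2*(p + 1)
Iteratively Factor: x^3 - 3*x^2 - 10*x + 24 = (x + 3)*(x^2 - 6*x + 8) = (x - 2)*(x + 3)*(x - 4)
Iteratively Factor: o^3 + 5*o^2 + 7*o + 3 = (o + 1)*(o^2 + 4*o + 3) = (o + 1)^2*(o + 3)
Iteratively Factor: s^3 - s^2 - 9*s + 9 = (s + 3)*(s^2 - 4*s + 3) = (s - 1)*(s + 3)*(s - 3)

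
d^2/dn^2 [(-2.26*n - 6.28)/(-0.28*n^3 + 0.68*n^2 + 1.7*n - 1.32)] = (1.063104*n^5 + 3.3264*n^4 - 14.889824*n^3 - 10.536*n^2 + 41.803008*n + 57.715136)/(0.021952*n^9 - 0.159936*n^8 - 0.0114239999999999*n^7 + 1.938112*n^6 - 1.438608*n^5 - 7.834416*n^4 + 5.706136*n^3 + 7.889904*n^2 - 8.88624*n + 2.299968)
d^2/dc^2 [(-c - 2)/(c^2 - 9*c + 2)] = 2*(-(c + 2)*(2*c - 9)^2 + (3*c - 7)*(c^2 - 9*c + 2))/(c^2 - 9*c + 2)^3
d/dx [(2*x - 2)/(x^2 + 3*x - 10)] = 2*(-x^2 + 2*x - 7)/(x^4 + 6*x^3 - 11*x^2 - 60*x + 100)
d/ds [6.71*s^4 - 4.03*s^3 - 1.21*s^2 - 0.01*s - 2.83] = 26.84*s^3 - 12.09*s^2 - 2.42*s - 0.01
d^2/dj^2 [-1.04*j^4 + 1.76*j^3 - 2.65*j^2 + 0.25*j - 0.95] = -12.48*j^2 + 10.56*j - 5.3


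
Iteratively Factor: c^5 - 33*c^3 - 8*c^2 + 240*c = (c + 4)*(c^4 - 4*c^3 - 17*c^2 + 60*c) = (c - 3)*(c + 4)*(c^3 - c^2 - 20*c) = c*(c - 3)*(c + 4)*(c^2 - c - 20) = c*(c - 3)*(c + 4)^2*(c - 5)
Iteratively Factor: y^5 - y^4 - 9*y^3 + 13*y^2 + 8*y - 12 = (y - 1)*(y^4 - 9*y^2 + 4*y + 12) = (y - 1)*(y + 3)*(y^3 - 3*y^2 + 4) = (y - 2)*(y - 1)*(y + 3)*(y^2 - y - 2) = (y - 2)*(y - 1)*(y + 1)*(y + 3)*(y - 2)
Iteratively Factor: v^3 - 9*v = (v + 3)*(v^2 - 3*v) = v*(v + 3)*(v - 3)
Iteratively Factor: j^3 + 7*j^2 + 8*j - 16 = (j + 4)*(j^2 + 3*j - 4) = (j - 1)*(j + 4)*(j + 4)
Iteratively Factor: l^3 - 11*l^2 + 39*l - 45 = (l - 3)*(l^2 - 8*l + 15) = (l - 3)^2*(l - 5)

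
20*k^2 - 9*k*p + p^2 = (-5*k + p)*(-4*k + p)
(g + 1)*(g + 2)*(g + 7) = g^3 + 10*g^2 + 23*g + 14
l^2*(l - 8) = l^3 - 8*l^2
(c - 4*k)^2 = c^2 - 8*c*k + 16*k^2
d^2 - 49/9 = (d - 7/3)*(d + 7/3)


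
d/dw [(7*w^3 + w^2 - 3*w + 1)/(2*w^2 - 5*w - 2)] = (14*w^4 - 70*w^3 - 41*w^2 - 8*w + 11)/(4*w^4 - 20*w^3 + 17*w^2 + 20*w + 4)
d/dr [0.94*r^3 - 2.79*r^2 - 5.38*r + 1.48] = 2.82*r^2 - 5.58*r - 5.38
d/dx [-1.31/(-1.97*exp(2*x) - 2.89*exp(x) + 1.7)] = (-5.1614*exp(x) - 3.7859)*exp(x)/(1.97*exp(2*x) + 2.89*exp(x) - 1.7)^2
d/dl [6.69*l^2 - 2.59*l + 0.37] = 13.38*l - 2.59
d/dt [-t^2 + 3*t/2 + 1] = 3/2 - 2*t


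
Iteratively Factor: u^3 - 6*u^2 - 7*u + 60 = (u - 5)*(u^2 - u - 12) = (u - 5)*(u + 3)*(u - 4)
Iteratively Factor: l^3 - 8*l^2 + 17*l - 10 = (l - 5)*(l^2 - 3*l + 2) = (l - 5)*(l - 1)*(l - 2)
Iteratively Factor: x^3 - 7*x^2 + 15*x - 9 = (x - 1)*(x^2 - 6*x + 9) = (x - 3)*(x - 1)*(x - 3)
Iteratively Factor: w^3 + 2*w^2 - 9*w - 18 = (w + 3)*(w^2 - w - 6) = (w + 2)*(w + 3)*(w - 3)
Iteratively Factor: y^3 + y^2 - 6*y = (y + 3)*(y^2 - 2*y) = y*(y + 3)*(y - 2)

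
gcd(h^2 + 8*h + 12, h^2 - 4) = h + 2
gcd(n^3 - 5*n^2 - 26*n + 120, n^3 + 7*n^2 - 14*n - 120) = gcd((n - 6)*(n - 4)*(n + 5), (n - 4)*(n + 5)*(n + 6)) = n^2 + n - 20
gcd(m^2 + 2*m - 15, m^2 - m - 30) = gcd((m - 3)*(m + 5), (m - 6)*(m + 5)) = m + 5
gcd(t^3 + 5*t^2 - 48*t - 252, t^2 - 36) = t + 6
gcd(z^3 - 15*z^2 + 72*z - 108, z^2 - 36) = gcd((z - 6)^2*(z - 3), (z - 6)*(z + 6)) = z - 6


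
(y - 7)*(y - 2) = y^2 - 9*y + 14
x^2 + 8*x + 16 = (x + 4)^2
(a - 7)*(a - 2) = a^2 - 9*a + 14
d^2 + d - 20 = (d - 4)*(d + 5)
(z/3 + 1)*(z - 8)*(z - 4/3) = z^3/3 - 19*z^2/9 - 52*z/9 + 32/3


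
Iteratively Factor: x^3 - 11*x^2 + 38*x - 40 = (x - 5)*(x^2 - 6*x + 8) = (x - 5)*(x - 2)*(x - 4)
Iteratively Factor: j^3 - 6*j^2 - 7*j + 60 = (j - 4)*(j^2 - 2*j - 15) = (j - 5)*(j - 4)*(j + 3)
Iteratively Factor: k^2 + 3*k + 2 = (k + 1)*(k + 2)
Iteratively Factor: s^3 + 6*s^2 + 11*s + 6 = (s + 2)*(s^2 + 4*s + 3) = (s + 1)*(s + 2)*(s + 3)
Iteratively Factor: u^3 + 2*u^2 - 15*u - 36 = (u + 3)*(u^2 - u - 12) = (u + 3)^2*(u - 4)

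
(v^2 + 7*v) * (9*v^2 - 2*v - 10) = 9*v^4 + 61*v^3 - 24*v^2 - 70*v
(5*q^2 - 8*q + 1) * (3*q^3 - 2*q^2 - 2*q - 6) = 15*q^5 - 34*q^4 + 9*q^3 - 16*q^2 + 46*q - 6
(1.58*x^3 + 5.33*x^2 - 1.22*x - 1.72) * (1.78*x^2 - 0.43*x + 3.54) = 2.8124*x^5 + 8.808*x^4 + 1.1297*x^3 + 16.3312*x^2 - 3.5792*x - 6.0888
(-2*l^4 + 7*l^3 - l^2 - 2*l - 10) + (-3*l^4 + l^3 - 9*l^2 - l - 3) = -5*l^4 + 8*l^3 - 10*l^2 - 3*l - 13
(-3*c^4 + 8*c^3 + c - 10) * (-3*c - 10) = 9*c^5 + 6*c^4 - 80*c^3 - 3*c^2 + 20*c + 100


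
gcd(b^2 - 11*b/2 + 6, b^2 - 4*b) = b - 4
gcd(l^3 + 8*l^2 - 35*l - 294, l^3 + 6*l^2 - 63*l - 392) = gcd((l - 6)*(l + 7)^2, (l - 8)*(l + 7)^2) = l^2 + 14*l + 49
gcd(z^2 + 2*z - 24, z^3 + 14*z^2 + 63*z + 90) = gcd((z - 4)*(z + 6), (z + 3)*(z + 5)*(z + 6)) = z + 6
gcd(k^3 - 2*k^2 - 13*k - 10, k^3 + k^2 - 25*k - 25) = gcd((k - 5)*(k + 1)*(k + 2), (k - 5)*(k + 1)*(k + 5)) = k^2 - 4*k - 5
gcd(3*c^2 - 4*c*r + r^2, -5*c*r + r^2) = 1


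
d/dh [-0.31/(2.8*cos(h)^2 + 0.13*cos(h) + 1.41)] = -(1.736*cos(h) + 0.0403)*sin(h)/(2.8*cos(h)^2 + 0.13*cos(h) + 1.41)^2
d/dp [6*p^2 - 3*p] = 12*p - 3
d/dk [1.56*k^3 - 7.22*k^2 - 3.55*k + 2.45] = 4.68*k^2 - 14.44*k - 3.55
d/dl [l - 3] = 1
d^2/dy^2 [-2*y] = 0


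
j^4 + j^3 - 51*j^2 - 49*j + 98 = (j - 7)*(j - 1)*(j + 2)*(j + 7)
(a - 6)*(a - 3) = a^2 - 9*a + 18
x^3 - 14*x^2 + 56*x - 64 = (x - 8)*(x - 4)*(x - 2)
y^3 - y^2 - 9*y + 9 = (y - 3)*(y - 1)*(y + 3)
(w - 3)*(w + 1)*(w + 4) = w^3 + 2*w^2 - 11*w - 12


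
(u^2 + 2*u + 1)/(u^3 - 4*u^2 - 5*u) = (u + 1)/(u*(u - 5))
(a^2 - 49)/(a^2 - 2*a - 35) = (a + 7)/(a + 5)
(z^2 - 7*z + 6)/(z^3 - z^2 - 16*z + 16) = (z - 6)/(z^2 - 16)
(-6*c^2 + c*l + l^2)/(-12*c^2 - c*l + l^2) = (2*c - l)/(4*c - l)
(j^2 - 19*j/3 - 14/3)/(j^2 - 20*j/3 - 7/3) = (3*j + 2)/(3*j + 1)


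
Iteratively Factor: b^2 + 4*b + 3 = (b + 1)*(b + 3)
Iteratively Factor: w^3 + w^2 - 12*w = (w)*(w^2 + w - 12) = w*(w - 3)*(w + 4)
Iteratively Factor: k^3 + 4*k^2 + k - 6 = (k + 3)*(k^2 + k - 2) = (k + 2)*(k + 3)*(k - 1)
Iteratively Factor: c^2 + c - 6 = (c + 3)*(c - 2)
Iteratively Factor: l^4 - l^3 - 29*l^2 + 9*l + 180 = (l - 5)*(l^3 + 4*l^2 - 9*l - 36) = (l - 5)*(l - 3)*(l^2 + 7*l + 12) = (l - 5)*(l - 3)*(l + 4)*(l + 3)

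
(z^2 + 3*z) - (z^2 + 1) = 3*z - 1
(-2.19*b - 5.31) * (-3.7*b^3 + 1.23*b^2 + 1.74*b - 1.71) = 8.103*b^4 + 16.9533*b^3 - 10.3419*b^2 - 5.4945*b + 9.0801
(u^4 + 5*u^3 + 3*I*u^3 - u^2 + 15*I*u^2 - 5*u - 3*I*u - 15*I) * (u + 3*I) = u^5 + 5*u^4 + 6*I*u^4 - 10*u^3 + 30*I*u^3 - 50*u^2 - 6*I*u^2 + 9*u - 30*I*u + 45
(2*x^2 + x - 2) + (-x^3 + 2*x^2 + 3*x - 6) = -x^3 + 4*x^2 + 4*x - 8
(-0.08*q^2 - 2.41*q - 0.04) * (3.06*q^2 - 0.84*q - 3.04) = -0.2448*q^4 - 7.3074*q^3 + 2.1452*q^2 + 7.36*q + 0.1216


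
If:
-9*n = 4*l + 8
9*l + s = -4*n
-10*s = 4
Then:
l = 178/325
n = -368/325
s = -2/5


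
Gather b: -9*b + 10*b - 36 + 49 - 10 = b + 3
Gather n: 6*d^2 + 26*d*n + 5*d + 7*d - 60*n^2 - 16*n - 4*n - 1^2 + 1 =6*d^2 + 12*d - 60*n^2 + n*(26*d - 20)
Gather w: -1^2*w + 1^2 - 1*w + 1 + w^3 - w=w^3 - 3*w + 2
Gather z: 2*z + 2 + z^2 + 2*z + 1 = z^2 + 4*z + 3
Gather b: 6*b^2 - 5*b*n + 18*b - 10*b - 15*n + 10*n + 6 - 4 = 6*b^2 + b*(8 - 5*n) - 5*n + 2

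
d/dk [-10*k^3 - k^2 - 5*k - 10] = -30*k^2 - 2*k - 5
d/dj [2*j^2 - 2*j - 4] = 4*j - 2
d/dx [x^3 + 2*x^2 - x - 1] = 3*x^2 + 4*x - 1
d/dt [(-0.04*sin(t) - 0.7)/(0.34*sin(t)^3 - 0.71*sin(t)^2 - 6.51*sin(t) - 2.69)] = (0.0272*sin(t)^3 + 0.6856*sin(t)^2 - 0.994*sin(t) - 4.4494)*cos(t)/(0.1156*sin(t)^6 - 0.4828*sin(t)^5 - 3.9227*sin(t)^4 + 7.415*sin(t)^3 + 46.1999*sin(t)^2 + 35.0238*sin(t) + 7.2361)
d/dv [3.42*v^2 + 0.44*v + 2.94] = 6.84*v + 0.44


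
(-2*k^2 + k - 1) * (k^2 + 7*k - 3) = -2*k^4 - 13*k^3 + 12*k^2 - 10*k + 3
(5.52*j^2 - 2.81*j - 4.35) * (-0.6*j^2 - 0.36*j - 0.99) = -3.312*j^4 - 0.3012*j^3 - 1.8432*j^2 + 4.3479*j + 4.3065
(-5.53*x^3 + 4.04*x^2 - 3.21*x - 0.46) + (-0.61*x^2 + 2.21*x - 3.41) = -5.53*x^3 + 3.43*x^2 - 1.0*x - 3.87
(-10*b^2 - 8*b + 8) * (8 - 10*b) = 100*b^3 - 144*b + 64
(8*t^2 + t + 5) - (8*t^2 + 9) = t - 4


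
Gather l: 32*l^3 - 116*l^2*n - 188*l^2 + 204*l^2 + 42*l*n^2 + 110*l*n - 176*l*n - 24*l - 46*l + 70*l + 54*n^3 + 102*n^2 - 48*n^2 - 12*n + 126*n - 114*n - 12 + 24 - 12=32*l^3 + l^2*(16 - 116*n) + l*(42*n^2 - 66*n) + 54*n^3 + 54*n^2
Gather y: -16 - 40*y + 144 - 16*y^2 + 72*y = -16*y^2 + 32*y + 128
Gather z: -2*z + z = -z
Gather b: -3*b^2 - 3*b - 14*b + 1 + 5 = -3*b^2 - 17*b + 6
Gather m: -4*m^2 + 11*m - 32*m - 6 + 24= -4*m^2 - 21*m + 18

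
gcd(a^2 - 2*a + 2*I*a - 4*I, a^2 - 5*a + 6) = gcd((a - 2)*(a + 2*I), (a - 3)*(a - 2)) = a - 2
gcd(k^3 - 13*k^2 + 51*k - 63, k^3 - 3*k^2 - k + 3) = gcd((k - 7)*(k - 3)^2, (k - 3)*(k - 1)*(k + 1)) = k - 3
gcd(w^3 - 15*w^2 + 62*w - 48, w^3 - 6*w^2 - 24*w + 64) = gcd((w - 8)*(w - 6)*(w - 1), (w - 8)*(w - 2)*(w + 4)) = w - 8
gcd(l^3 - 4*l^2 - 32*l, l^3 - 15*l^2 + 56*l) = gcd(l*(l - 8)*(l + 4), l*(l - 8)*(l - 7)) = l^2 - 8*l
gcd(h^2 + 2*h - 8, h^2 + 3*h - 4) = h + 4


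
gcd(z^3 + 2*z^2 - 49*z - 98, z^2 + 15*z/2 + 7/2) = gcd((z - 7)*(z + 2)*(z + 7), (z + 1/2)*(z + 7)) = z + 7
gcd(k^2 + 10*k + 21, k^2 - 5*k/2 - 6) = 1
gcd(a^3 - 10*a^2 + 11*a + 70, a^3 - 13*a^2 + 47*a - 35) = a^2 - 12*a + 35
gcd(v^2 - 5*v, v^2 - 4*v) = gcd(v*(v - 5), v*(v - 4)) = v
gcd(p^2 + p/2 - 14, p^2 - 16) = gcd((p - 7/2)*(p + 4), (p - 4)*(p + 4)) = p + 4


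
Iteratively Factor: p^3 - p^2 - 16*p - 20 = (p + 2)*(p^2 - 3*p - 10) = (p - 5)*(p + 2)*(p + 2)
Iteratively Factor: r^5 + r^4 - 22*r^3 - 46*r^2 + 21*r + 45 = (r - 1)*(r^4 + 2*r^3 - 20*r^2 - 66*r - 45) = (r - 1)*(r + 1)*(r^3 + r^2 - 21*r - 45) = (r - 1)*(r + 1)*(r + 3)*(r^2 - 2*r - 15) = (r - 1)*(r + 1)*(r + 3)^2*(r - 5)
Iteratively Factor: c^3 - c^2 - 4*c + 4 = (c - 2)*(c^2 + c - 2) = (c - 2)*(c + 2)*(c - 1)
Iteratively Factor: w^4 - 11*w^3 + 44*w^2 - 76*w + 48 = (w - 2)*(w^3 - 9*w^2 + 26*w - 24) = (w - 4)*(w - 2)*(w^2 - 5*w + 6) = (w - 4)*(w - 3)*(w - 2)*(w - 2)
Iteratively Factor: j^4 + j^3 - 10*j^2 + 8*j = (j + 4)*(j^3 - 3*j^2 + 2*j) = (j - 1)*(j + 4)*(j^2 - 2*j) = (j - 2)*(j - 1)*(j + 4)*(j)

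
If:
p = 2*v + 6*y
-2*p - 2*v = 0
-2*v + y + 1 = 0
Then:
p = -2/5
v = 2/5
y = -1/5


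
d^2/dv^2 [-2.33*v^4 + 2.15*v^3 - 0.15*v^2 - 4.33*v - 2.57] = -27.96*v^2 + 12.9*v - 0.3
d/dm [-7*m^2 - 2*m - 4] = -14*m - 2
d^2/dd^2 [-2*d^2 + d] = -4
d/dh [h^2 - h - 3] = 2*h - 1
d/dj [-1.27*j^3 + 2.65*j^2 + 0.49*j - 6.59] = -3.81*j^2 + 5.3*j + 0.49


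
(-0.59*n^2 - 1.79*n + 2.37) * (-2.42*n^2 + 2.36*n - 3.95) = 1.4278*n^4 + 2.9394*n^3 - 7.6293*n^2 + 12.6637*n - 9.3615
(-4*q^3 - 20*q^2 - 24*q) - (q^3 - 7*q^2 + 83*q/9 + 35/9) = -5*q^3 - 13*q^2 - 299*q/9 - 35/9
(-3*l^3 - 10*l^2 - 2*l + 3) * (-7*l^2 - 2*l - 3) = 21*l^5 + 76*l^4 + 43*l^3 + 13*l^2 - 9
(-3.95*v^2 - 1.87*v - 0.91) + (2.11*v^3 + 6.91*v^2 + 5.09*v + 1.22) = 2.11*v^3 + 2.96*v^2 + 3.22*v + 0.31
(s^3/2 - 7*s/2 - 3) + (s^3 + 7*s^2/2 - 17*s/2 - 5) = 3*s^3/2 + 7*s^2/2 - 12*s - 8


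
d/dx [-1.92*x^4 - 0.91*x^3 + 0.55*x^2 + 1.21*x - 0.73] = -7.68*x^3 - 2.73*x^2 + 1.1*x + 1.21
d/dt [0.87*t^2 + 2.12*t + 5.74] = 1.74*t + 2.12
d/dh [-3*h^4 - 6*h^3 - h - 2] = -12*h^3 - 18*h^2 - 1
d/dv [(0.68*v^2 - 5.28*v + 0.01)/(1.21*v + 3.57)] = (0.8228*v^2 + 4.8552*v - 18.8617)/(1.4641*v^2 + 8.6394*v + 12.7449)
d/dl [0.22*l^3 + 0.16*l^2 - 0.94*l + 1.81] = 0.66*l^2 + 0.32*l - 0.94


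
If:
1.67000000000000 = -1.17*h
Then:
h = -1.43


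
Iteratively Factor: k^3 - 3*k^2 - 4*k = (k + 1)*(k^2 - 4*k) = (k - 4)*(k + 1)*(k)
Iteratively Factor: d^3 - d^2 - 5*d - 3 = (d - 3)*(d^2 + 2*d + 1) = (d - 3)*(d + 1)*(d + 1)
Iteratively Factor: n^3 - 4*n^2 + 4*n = (n - 2)*(n^2 - 2*n) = n*(n - 2)*(n - 2)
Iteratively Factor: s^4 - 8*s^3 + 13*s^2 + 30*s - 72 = (s - 3)*(s^3 - 5*s^2 - 2*s + 24) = (s - 3)*(s + 2)*(s^2 - 7*s + 12) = (s - 4)*(s - 3)*(s + 2)*(s - 3)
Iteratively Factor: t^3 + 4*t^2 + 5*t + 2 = (t + 2)*(t^2 + 2*t + 1) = (t + 1)*(t + 2)*(t + 1)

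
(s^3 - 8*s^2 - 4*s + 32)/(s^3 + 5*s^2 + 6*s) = (s^2 - 10*s + 16)/(s*(s + 3))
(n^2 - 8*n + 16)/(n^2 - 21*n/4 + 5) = 4*(n - 4)/(4*n - 5)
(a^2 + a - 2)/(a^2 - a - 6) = (a - 1)/(a - 3)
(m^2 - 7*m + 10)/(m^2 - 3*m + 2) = (m - 5)/(m - 1)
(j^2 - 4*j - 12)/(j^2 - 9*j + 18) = (j + 2)/(j - 3)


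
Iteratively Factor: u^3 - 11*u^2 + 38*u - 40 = (u - 5)*(u^2 - 6*u + 8) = (u - 5)*(u - 4)*(u - 2)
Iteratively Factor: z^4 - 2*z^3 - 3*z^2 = (z - 3)*(z^3 + z^2) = z*(z - 3)*(z^2 + z) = z*(z - 3)*(z + 1)*(z)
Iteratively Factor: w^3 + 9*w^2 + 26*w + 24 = (w + 3)*(w^2 + 6*w + 8) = (w + 2)*(w + 3)*(w + 4)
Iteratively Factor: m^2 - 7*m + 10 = (m - 5)*(m - 2)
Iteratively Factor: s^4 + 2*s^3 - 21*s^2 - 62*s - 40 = (s + 2)*(s^3 - 21*s - 20) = (s + 1)*(s + 2)*(s^2 - s - 20) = (s - 5)*(s + 1)*(s + 2)*(s + 4)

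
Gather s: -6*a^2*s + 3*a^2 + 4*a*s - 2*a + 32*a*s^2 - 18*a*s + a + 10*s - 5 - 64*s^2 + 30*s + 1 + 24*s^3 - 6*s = 3*a^2 - a + 24*s^3 + s^2*(32*a - 64) + s*(-6*a^2 - 14*a + 34) - 4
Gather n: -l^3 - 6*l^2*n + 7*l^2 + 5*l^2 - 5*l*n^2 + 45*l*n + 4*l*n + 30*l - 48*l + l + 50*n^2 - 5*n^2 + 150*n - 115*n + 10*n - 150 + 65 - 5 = -l^3 + 12*l^2 - 17*l + n^2*(45 - 5*l) + n*(-6*l^2 + 49*l + 45) - 90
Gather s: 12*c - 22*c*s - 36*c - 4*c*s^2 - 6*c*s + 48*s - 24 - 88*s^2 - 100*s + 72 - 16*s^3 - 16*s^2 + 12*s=-24*c - 16*s^3 + s^2*(-4*c - 104) + s*(-28*c - 40) + 48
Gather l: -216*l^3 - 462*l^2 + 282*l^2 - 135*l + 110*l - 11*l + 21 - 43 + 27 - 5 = -216*l^3 - 180*l^2 - 36*l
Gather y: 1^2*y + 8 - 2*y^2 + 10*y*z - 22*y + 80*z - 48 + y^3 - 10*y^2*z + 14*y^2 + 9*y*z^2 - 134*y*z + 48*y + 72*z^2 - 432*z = y^3 + y^2*(12 - 10*z) + y*(9*z^2 - 124*z + 27) + 72*z^2 - 352*z - 40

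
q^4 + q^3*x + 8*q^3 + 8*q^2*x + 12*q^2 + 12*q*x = q*(q + 2)*(q + 6)*(q + x)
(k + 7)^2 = k^2 + 14*k + 49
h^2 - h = h*(h - 1)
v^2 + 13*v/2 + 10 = (v + 5/2)*(v + 4)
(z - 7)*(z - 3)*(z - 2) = z^3 - 12*z^2 + 41*z - 42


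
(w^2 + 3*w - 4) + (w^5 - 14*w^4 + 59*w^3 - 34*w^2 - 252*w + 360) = w^5 - 14*w^4 + 59*w^3 - 33*w^2 - 249*w + 356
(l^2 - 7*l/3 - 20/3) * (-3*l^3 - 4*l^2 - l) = -3*l^5 + 3*l^4 + 85*l^3/3 + 29*l^2 + 20*l/3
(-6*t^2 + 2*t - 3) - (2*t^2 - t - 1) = -8*t^2 + 3*t - 2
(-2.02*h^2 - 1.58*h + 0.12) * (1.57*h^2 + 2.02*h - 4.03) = -3.1714*h^4 - 6.561*h^3 + 5.1374*h^2 + 6.6098*h - 0.4836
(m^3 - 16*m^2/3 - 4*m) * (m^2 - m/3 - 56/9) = m^5 - 17*m^4/3 - 76*m^3/9 + 932*m^2/27 + 224*m/9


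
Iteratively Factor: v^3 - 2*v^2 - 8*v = (v + 2)*(v^2 - 4*v) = (v - 4)*(v + 2)*(v)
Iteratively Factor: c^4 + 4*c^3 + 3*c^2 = (c + 3)*(c^3 + c^2) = (c + 1)*(c + 3)*(c^2) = c*(c + 1)*(c + 3)*(c)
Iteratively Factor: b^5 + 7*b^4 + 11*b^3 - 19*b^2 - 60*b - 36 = (b - 2)*(b^4 + 9*b^3 + 29*b^2 + 39*b + 18) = (b - 2)*(b + 3)*(b^3 + 6*b^2 + 11*b + 6) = (b - 2)*(b + 2)*(b + 3)*(b^2 + 4*b + 3) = (b - 2)*(b + 2)*(b + 3)^2*(b + 1)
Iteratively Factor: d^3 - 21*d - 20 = (d + 4)*(d^2 - 4*d - 5) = (d + 1)*(d + 4)*(d - 5)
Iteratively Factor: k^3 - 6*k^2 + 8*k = (k - 4)*(k^2 - 2*k) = (k - 4)*(k - 2)*(k)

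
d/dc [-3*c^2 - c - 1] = -6*c - 1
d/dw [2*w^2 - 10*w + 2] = 4*w - 10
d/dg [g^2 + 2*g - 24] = 2*g + 2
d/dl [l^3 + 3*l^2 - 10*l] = 3*l^2 + 6*l - 10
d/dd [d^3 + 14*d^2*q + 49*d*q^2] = 3*d^2 + 28*d*q + 49*q^2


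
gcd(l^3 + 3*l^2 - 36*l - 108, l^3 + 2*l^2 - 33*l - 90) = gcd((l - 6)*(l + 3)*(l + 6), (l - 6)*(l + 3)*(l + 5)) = l^2 - 3*l - 18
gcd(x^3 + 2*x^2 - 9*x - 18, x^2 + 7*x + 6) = 1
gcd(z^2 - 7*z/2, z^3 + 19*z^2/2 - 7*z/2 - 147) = z - 7/2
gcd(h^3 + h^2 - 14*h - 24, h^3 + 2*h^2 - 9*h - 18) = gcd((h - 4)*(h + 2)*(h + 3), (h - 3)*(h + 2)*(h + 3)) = h^2 + 5*h + 6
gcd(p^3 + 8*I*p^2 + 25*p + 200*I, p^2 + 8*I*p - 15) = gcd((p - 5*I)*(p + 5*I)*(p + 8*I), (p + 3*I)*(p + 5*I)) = p + 5*I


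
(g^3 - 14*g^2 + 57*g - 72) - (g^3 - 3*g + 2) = -14*g^2 + 60*g - 74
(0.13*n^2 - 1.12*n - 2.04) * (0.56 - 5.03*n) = -0.6539*n^3 + 5.7064*n^2 + 9.634*n - 1.1424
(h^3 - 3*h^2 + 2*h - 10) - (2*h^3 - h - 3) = -h^3 - 3*h^2 + 3*h - 7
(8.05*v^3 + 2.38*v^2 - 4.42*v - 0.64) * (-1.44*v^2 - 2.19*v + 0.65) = -11.592*v^5 - 21.0567*v^4 + 6.3851*v^3 + 12.1484*v^2 - 1.4714*v - 0.416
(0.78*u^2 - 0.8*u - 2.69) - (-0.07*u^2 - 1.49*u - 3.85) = 0.85*u^2 + 0.69*u + 1.16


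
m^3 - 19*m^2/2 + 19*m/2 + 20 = (m - 8)*(m - 5/2)*(m + 1)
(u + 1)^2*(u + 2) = u^3 + 4*u^2 + 5*u + 2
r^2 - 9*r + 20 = (r - 5)*(r - 4)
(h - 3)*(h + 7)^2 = h^3 + 11*h^2 + 7*h - 147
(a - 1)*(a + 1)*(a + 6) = a^3 + 6*a^2 - a - 6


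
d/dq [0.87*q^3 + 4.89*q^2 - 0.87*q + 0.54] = 2.61*q^2 + 9.78*q - 0.87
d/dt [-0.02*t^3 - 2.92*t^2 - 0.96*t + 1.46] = -0.06*t^2 - 5.84*t - 0.96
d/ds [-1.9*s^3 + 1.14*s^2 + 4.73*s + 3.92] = -5.7*s^2 + 2.28*s + 4.73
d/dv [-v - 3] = -1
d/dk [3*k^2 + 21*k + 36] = 6*k + 21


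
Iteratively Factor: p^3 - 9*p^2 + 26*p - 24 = (p - 2)*(p^2 - 7*p + 12) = (p - 3)*(p - 2)*(p - 4)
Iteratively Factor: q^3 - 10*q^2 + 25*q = (q - 5)*(q^2 - 5*q) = (q - 5)^2*(q)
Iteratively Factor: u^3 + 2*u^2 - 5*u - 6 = (u - 2)*(u^2 + 4*u + 3) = (u - 2)*(u + 1)*(u + 3)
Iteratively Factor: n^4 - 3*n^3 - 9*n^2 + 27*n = (n - 3)*(n^3 - 9*n) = (n - 3)^2*(n^2 + 3*n) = n*(n - 3)^2*(n + 3)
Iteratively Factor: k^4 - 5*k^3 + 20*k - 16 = (k + 2)*(k^3 - 7*k^2 + 14*k - 8) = (k - 4)*(k + 2)*(k^2 - 3*k + 2) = (k - 4)*(k - 2)*(k + 2)*(k - 1)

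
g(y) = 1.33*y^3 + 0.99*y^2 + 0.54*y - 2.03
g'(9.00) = 341.55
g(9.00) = 1052.59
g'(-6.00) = 132.30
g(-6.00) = -256.91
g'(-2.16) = 14.88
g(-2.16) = -11.98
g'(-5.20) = 98.13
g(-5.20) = -165.08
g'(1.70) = 15.44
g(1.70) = 8.28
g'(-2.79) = 26.07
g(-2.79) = -24.71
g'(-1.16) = 3.61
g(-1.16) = -3.40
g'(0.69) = 3.81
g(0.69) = -0.75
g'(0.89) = 5.46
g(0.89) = 0.17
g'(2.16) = 23.43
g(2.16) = 17.16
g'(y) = 3.99*y^2 + 1.98*y + 0.54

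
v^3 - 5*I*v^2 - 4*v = v*(v - 4*I)*(v - I)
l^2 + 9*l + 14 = (l + 2)*(l + 7)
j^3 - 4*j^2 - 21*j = j*(j - 7)*(j + 3)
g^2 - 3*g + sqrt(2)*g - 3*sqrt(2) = (g - 3)*(g + sqrt(2))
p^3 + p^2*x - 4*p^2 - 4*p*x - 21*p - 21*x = (p - 7)*(p + 3)*(p + x)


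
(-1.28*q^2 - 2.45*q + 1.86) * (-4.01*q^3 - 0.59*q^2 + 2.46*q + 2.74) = 5.1328*q^5 + 10.5797*q^4 - 9.1619*q^3 - 10.6316*q^2 - 2.1374*q + 5.0964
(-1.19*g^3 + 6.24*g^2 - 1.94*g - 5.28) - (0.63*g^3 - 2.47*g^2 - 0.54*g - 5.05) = -1.82*g^3 + 8.71*g^2 - 1.4*g - 0.23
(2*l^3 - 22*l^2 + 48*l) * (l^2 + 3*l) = 2*l^5 - 16*l^4 - 18*l^3 + 144*l^2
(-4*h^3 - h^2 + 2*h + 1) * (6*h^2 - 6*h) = -24*h^5 + 18*h^4 + 18*h^3 - 6*h^2 - 6*h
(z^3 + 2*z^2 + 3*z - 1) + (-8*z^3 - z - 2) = -7*z^3 + 2*z^2 + 2*z - 3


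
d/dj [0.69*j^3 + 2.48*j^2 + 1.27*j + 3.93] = 2.07*j^2 + 4.96*j + 1.27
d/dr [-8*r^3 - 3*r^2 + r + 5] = -24*r^2 - 6*r + 1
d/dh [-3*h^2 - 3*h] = -6*h - 3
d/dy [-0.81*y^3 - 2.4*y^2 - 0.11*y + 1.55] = -2.43*y^2 - 4.8*y - 0.11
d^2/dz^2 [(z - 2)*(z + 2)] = 2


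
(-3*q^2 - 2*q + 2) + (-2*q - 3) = -3*q^2 - 4*q - 1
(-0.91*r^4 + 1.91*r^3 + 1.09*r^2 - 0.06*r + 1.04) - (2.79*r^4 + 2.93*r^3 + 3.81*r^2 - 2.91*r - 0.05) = -3.7*r^4 - 1.02*r^3 - 2.72*r^2 + 2.85*r + 1.09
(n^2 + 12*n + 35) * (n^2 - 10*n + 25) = n^4 + 2*n^3 - 60*n^2 - 50*n + 875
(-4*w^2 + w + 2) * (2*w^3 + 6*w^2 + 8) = -8*w^5 - 22*w^4 + 10*w^3 - 20*w^2 + 8*w + 16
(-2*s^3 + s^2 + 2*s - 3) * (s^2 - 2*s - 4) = -2*s^5 + 5*s^4 + 8*s^3 - 11*s^2 - 2*s + 12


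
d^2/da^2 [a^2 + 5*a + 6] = 2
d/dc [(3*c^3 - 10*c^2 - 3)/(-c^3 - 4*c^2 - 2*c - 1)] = 2*(-11*c^4 - 6*c^3 + c^2 - 2*c - 3)/(c^6 + 8*c^5 + 20*c^4 + 18*c^3 + 12*c^2 + 4*c + 1)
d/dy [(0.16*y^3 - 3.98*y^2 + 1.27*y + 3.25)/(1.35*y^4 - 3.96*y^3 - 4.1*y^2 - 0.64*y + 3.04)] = (-0.216*y^6 + 10.746*y^5 - 21.5603*y^4 - 7.6964*y^3 + 47.8234*y^2 + 2.4516*y + 5.9408)/(1.8225*y^8 - 10.692*y^7 + 4.6116*y^6 + 30.744*y^5 + 30.0868*y^4 - 18.8288*y^3 - 24.5184*y^2 - 3.8912*y + 9.2416)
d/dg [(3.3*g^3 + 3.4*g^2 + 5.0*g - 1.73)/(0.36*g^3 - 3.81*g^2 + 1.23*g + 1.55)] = (-8.88178419700125e-16*g^5 - 13.797*g^4 + 4.518*g^3 + 40.4454*g^2 - 2.6426*g + 9.8779)/(0.1296*g^6 - 2.7432*g^5 + 15.4017*g^4 - 8.2566*g^3 - 10.2981*g^2 + 3.813*g + 2.4025)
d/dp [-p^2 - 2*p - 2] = -2*p - 2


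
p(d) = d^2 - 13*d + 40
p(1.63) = 21.47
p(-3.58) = 99.36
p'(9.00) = 5.00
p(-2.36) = 76.25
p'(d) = 2*d - 13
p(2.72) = 12.04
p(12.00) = 28.00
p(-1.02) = 54.30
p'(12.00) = 11.00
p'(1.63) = -9.74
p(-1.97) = 69.49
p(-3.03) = 88.57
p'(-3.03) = -19.06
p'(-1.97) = -16.94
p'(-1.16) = -15.32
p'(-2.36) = -17.72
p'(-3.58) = -20.16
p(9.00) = 4.00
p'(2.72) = -7.56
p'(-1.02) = -15.04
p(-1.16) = 56.43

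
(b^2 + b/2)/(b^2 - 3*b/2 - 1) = b/(b - 2)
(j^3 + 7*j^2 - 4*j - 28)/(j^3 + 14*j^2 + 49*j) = (j^2 - 4)/(j*(j + 7))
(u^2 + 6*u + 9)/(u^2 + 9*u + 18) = (u + 3)/(u + 6)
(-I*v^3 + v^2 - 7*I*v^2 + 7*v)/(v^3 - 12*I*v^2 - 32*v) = (I*v^2 - v + 7*I*v - 7)/(-v^2 + 12*I*v + 32)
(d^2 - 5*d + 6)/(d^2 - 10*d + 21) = (d - 2)/(d - 7)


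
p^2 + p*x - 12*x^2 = (p - 3*x)*(p + 4*x)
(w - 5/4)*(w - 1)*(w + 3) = w^3 + 3*w^2/4 - 11*w/2 + 15/4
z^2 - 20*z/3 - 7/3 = (z - 7)*(z + 1/3)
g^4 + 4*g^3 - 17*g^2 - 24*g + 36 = (g - 3)*(g - 1)*(g + 2)*(g + 6)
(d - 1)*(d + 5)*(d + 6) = d^3 + 10*d^2 + 19*d - 30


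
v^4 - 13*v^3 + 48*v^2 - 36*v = v*(v - 6)^2*(v - 1)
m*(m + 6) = m^2 + 6*m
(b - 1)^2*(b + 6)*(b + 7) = b^4 + 11*b^3 + 17*b^2 - 71*b + 42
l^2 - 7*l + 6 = (l - 6)*(l - 1)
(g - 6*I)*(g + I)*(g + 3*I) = g^3 - 2*I*g^2 + 21*g + 18*I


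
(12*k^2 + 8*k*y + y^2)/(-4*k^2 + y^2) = (6*k + y)/(-2*k + y)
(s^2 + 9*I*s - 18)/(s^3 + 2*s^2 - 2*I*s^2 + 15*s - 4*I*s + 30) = (s + 6*I)/(s^2 + s*(2 - 5*I) - 10*I)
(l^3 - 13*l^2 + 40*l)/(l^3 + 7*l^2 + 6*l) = (l^2 - 13*l + 40)/(l^2 + 7*l + 6)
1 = 1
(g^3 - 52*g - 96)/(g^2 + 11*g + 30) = (g^2 - 6*g - 16)/(g + 5)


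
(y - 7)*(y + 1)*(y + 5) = y^3 - y^2 - 37*y - 35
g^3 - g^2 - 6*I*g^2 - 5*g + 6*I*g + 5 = (g - 1)*(g - 5*I)*(g - I)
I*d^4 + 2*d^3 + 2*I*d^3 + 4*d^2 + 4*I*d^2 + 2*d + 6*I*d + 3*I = (d + 1)*(d - 3*I)*(d + I)*(I*d + I)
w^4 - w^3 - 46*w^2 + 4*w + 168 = (w - 7)*(w - 2)*(w + 2)*(w + 6)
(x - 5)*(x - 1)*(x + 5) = x^3 - x^2 - 25*x + 25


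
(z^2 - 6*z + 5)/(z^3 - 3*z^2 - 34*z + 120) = (z - 1)/(z^2 + 2*z - 24)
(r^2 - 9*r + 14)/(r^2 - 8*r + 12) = (r - 7)/(r - 6)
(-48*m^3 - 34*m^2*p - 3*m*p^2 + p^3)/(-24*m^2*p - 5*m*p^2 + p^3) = (2*m + p)/p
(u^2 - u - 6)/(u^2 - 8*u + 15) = (u + 2)/(u - 5)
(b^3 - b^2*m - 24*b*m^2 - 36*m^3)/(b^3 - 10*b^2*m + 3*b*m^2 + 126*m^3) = (b + 2*m)/(b - 7*m)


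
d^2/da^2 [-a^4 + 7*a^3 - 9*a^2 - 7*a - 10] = -12*a^2 + 42*a - 18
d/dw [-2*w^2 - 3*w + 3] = -4*w - 3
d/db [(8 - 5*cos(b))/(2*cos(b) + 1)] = 21*sin(b)/(2*cos(b) + 1)^2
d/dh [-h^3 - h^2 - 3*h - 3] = -3*h^2 - 2*h - 3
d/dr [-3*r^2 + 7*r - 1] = 7 - 6*r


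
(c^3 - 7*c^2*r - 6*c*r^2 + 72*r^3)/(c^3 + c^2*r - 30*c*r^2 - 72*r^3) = (c - 4*r)/(c + 4*r)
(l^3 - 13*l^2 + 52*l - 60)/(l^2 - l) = (l^3 - 13*l^2 + 52*l - 60)/(l*(l - 1))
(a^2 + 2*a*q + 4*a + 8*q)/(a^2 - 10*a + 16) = (a^2 + 2*a*q + 4*a + 8*q)/(a^2 - 10*a + 16)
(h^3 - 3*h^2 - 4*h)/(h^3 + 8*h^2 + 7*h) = (h - 4)/(h + 7)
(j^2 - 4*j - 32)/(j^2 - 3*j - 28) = (j - 8)/(j - 7)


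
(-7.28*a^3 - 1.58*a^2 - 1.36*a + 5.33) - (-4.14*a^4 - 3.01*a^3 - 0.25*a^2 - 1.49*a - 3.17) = 4.14*a^4 - 4.27*a^3 - 1.33*a^2 + 0.13*a + 8.5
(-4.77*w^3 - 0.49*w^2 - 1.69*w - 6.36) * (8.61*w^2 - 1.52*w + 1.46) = -41.0697*w^5 + 3.0315*w^4 - 20.7703*w^3 - 52.9062*w^2 + 7.1998*w - 9.2856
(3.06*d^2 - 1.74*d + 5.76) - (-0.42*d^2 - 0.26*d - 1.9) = 3.48*d^2 - 1.48*d + 7.66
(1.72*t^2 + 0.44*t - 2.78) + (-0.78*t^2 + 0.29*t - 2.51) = 0.94*t^2 + 0.73*t - 5.29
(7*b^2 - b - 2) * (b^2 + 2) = 7*b^4 - b^3 + 12*b^2 - 2*b - 4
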